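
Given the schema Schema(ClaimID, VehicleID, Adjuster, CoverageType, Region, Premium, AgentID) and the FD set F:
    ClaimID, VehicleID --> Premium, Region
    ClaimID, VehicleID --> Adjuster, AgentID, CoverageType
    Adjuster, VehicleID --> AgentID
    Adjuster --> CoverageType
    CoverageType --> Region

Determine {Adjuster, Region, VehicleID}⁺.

{Adjuster, AgentID, CoverageType, Region, VehicleID}

Start with {Adjuster, Region, VehicleID}.
Adjuster, VehicleID --> AgentID applies; add {AgentID} → now {Adjuster, AgentID, Region, VehicleID}.
Adjuster --> CoverageType applies; add {CoverageType} → now {Adjuster, AgentID, CoverageType, Region, VehicleID}.
No further FD applies.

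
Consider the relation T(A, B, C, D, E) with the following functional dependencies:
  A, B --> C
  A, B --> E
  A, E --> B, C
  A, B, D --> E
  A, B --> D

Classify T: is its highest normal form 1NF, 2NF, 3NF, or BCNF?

BCNF

Candidate keys: {A, B}, {A, E}. Prime attributes: {A, B, E}.
Each dependency's left side is a superkey — BCNF holds.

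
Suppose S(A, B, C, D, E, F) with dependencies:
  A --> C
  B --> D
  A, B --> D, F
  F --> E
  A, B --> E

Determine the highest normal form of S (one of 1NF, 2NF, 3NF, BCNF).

1NF

Candidate key: {A, B}. Prime attributes: {A, B}.
A --> C breaks BCNF: {A}⁺ = {A, C}, so {A} is not a superkey.
Because {C} is non-prime and the left side of A --> C is not a superkey, the relation is not in 3NF.
{A} is a proper subset of the key {A, B}, and {A}⁺ contains the non-prime attribute {C} — a partial dependency, so 2NF is violated.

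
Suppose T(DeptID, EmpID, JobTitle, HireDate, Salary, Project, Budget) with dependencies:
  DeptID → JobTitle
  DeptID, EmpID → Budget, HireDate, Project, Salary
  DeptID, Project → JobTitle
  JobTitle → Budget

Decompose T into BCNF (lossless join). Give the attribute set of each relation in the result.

Candidate key of the original relation: {DeptID, EmpID}.
In {Budget, DeptID, EmpID, HireDate, JobTitle, Project, Salary}, {DeptID} is not a superkey ({DeptID}⁺ restricted to this set is {Budget, DeptID, JobTitle}), so split on DeptID → Budget, JobTitle into {Budget, DeptID, JobTitle} and {DeptID, EmpID, HireDate, Project, Salary}.
In {Budget, DeptID, JobTitle}, {JobTitle} is not a superkey ({JobTitle}⁺ restricted to this set is {Budget, JobTitle}), so split on JobTitle → Budget into {Budget, JobTitle} and {DeptID, JobTitle}.
{Budget, JobTitle} has no BCNF violation.
{DeptID, JobTitle} has no BCNF violation.
{DeptID, EmpID, HireDate, Project, Salary} has no BCNF violation.

{Budget, JobTitle}; {DeptID, EmpID, HireDate, Project, Salary}; {DeptID, JobTitle}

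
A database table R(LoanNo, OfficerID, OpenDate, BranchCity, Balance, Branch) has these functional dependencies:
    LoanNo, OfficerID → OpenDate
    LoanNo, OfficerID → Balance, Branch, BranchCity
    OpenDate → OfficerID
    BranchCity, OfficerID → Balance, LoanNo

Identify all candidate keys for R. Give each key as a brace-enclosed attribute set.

{BranchCity, OfficerID}, {BranchCity, OpenDate}, {LoanNo, OfficerID}, {LoanNo, OpenDate}

{BranchCity, OfficerID}⁺ = {Balance, Branch, BranchCity, LoanNo, OfficerID, OpenDate}, which is every attribute, so {BranchCity, OfficerID} is a candidate key.
{BranchCity, OpenDate}⁺ = {Balance, Branch, BranchCity, LoanNo, OfficerID, OpenDate}, which is every attribute, so {BranchCity, OpenDate} is a candidate key.
{LoanNo, OfficerID}⁺ = {Balance, Branch, BranchCity, LoanNo, OfficerID, OpenDate}, which is every attribute, so {LoanNo, OfficerID} is a candidate key.
{LoanNo, OpenDate}⁺ = {Balance, Branch, BranchCity, LoanNo, OfficerID, OpenDate}, which is every attribute, so {LoanNo, OpenDate} is a candidate key.
No proper subset of any of these is a key, and no other minimal superkey exists.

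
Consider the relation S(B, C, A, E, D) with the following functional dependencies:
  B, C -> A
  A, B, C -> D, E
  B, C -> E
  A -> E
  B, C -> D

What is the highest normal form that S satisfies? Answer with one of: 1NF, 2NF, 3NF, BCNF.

2NF

Candidate key: {B, C}. Prime attributes: {B, C}.
A -> E breaks BCNF: {A}⁺ = {A, E}, so {A} is not a superkey.
A -> E determines the non-prime attribute {E} from a non-superkey — 3NF is violated.
No non-prime attribute depends on a proper subset of any candidate key, so 2NF holds.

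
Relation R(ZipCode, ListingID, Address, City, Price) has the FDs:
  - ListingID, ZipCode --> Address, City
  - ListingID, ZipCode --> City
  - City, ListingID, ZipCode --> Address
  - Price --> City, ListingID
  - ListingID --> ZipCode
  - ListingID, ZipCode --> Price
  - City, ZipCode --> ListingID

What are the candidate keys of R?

Closure of {ListingID} is {Address, City, ListingID, Price, ZipCode}, the whole schema; {ListingID} is a candidate key.
Closure of {Price} is {Address, City, ListingID, Price, ZipCode}, the whole schema; {Price} is a candidate key.
Closure of {City, ZipCode} is {Address, City, ListingID, Price, ZipCode}, the whole schema; {City, ZipCode} is a candidate key.
No proper subset of any of these is a key, and no other minimal superkey exists.

{City, ZipCode}, {ListingID}, {Price}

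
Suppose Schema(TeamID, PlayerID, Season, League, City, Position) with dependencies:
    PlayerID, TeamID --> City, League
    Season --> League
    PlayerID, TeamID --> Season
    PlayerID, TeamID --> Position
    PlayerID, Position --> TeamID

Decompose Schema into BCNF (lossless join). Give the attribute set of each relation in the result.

{City, PlayerID, Position, Season, TeamID}; {League, Season}

Candidate keys of the original relation: {PlayerID, Position}, {PlayerID, TeamID}.
Within {City, League, PlayerID, Position, Season, TeamID}: {Season}⁺ ∩ {City, League, PlayerID, Position, Season, TeamID} = {League, Season}, not the whole set, so Season --> League violates BCNF; decompose into {League, Season} and {City, PlayerID, Position, Season, TeamID}.
{League, Season}: every determinant is a superkey — BCNF.
{City, PlayerID, Position, Season, TeamID}: every determinant is a superkey — BCNF.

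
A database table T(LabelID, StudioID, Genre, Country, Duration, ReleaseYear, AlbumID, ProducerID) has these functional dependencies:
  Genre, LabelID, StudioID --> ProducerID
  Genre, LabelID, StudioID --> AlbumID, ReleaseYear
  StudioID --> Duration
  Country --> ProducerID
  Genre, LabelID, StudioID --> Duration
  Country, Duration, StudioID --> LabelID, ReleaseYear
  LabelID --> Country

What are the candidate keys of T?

{Country, Genre, StudioID}, {Genre, LabelID, StudioID}

Attributes never on any right-hand side: {Genre, StudioID} — every candidate key must contain all of them.
{Country, Genre, StudioID}⁺ = {AlbumID, Country, Duration, Genre, LabelID, ProducerID, ReleaseYear, StudioID} — all of the relation — so {Country, Genre, StudioID} is a candidate key.
{Genre, LabelID, StudioID}⁺ = {AlbumID, Country, Duration, Genre, LabelID, ProducerID, ReleaseYear, StudioID} — all of the relation — so {Genre, LabelID, StudioID} is a candidate key.
Any other superkey properly contains one of these, so there are no further candidate keys.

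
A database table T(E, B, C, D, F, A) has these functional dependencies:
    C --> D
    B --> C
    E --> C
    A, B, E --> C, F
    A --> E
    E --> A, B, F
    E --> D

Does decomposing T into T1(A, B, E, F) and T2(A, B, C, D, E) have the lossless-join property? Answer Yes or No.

The shared attributes are {A, B, E} and {A, B, E}⁺ = {A, B, C, D, E, F}.
Since T1 ⊆ {A, B, C, D, E, F}, the intersection is a superkey of T1; the decomposition is lossless.

Yes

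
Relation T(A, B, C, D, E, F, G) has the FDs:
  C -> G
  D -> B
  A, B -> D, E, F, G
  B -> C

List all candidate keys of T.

{A, B}, {A, D}

Attributes never on any right-hand side: {A} — every candidate key must contain it.
Closure of {A, B} is {A, B, C, D, E, F, G}, the whole schema; {A, B} is a candidate key.
Closure of {A, D} is {A, B, C, D, E, F, G}, the whole schema; {A, D} is a candidate key.
These are minimal and exhaustive — every other superkey contains one of them.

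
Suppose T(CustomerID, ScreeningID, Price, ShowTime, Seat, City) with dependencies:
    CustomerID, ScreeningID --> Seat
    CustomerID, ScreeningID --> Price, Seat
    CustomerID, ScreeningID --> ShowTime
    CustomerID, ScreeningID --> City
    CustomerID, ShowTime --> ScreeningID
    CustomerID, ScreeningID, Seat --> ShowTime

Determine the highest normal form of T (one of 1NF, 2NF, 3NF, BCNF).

BCNF

Candidate keys: {CustomerID, ScreeningID}, {CustomerID, ShowTime}. Prime attributes: {CustomerID, ScreeningID, ShowTime}.
Each dependency's left side is a superkey — BCNF holds.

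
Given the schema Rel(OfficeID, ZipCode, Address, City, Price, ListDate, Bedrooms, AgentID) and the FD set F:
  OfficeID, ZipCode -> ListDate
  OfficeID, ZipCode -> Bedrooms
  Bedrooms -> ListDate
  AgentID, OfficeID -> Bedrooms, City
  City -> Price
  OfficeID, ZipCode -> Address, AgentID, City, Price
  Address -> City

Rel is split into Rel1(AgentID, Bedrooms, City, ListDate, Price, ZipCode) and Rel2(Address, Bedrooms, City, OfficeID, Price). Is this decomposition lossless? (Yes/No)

No

The shared attributes are {Bedrooms, City, Price} and {Bedrooms, City, Price}⁺ = {Bedrooms, City, ListDate, Price}.
The closure covers neither Rel1 nor Rel2 entirely; the join is not lossless.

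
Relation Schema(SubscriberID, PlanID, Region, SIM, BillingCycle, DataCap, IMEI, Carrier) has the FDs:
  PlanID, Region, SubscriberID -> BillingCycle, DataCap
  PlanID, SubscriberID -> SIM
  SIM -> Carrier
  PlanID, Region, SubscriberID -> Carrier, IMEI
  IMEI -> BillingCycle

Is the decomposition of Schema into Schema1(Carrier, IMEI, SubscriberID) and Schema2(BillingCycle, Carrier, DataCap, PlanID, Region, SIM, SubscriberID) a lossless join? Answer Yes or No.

Common attributes: {Carrier, SubscriberID}; their closure is {Carrier, SubscriberID}.
Schema1 ⊄ {Carrier, SubscriberID} and Schema2 ⊄ {Carrier, SubscriberID}, so the split is lossy.

No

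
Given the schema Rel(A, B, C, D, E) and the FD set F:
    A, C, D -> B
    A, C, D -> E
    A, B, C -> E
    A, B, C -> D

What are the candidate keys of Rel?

No FD produces {A, C}, so they must be in every candidate key.
{A, B, C} is a candidate key since {A, B, C}⁺ = {A, B, C, D, E} covers every attribute.
{A, C, D} is a candidate key since {A, C, D}⁺ = {A, B, C, D, E} covers every attribute.
These are minimal and exhaustive — every other superkey contains one of them.

{A, B, C}, {A, C, D}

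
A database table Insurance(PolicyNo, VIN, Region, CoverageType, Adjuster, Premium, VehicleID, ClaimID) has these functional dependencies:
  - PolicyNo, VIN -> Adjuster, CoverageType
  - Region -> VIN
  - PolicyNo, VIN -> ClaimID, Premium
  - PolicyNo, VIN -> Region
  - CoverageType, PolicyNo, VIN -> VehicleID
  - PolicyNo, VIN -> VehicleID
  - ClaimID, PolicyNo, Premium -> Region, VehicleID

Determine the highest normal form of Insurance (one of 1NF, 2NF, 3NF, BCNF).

Candidate keys: {ClaimID, PolicyNo, Premium}, {PolicyNo, Region}, {PolicyNo, VIN}. Prime attributes: {ClaimID, PolicyNo, Premium, Region, VIN}.
Region -> VIN breaks BCNF: {Region}⁺ = {Region, VIN}, so {Region} is not a superkey.
Since {VIN} ⊆ prime attributes and every other non-superkey FD also has a prime right side, the schema is in 3NF.

3NF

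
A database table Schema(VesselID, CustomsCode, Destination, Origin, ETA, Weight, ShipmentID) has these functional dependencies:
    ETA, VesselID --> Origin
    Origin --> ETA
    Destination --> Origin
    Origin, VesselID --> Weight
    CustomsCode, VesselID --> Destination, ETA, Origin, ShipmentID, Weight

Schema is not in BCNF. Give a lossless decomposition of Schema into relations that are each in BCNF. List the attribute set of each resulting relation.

{CustomsCode, Destination, ShipmentID, VesselID}; {Destination, ETA}; {ETA, Origin}; {Origin, VesselID, Weight}

Candidate key of the original relation: {CustomsCode, VesselID}.
Within {CustomsCode, Destination, ETA, Origin, ShipmentID, VesselID, Weight}: {ETA, VesselID}⁺ ∩ {CustomsCode, Destination, ETA, Origin, ShipmentID, VesselID, Weight} = {ETA, Origin, VesselID, Weight}, not the whole set, so ETA, VesselID --> Origin, Weight violates BCNF; decompose into {ETA, Origin, VesselID, Weight} and {CustomsCode, Destination, ETA, ShipmentID, VesselID}.
Within {ETA, Origin, VesselID, Weight}: {Origin}⁺ ∩ {ETA, Origin, VesselID, Weight} = {ETA, Origin}, not the whole set, so Origin --> ETA violates BCNF; decompose into {ETA, Origin} and {Origin, VesselID, Weight}.
{ETA, Origin} is in BCNF.
{Origin, VesselID, Weight} is in BCNF.
Within {CustomsCode, Destination, ETA, ShipmentID, VesselID}: {Destination}⁺ ∩ {CustomsCode, Destination, ETA, ShipmentID, VesselID} = {Destination, ETA}, not the whole set, so Destination --> ETA violates BCNF; decompose into {Destination, ETA} and {CustomsCode, Destination, ShipmentID, VesselID}.
{Destination, ETA} is in BCNF.
{CustomsCode, Destination, ShipmentID, VesselID} is in BCNF.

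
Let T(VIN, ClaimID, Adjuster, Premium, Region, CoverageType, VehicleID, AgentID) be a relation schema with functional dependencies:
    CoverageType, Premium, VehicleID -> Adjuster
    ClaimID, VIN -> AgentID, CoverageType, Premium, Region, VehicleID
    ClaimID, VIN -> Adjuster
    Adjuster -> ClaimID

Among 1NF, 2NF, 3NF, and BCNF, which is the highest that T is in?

3NF

Candidate keys: {Adjuster, VIN}, {ClaimID, VIN}, {CoverageType, Premium, VIN, VehicleID}. Prime attributes: {Adjuster, ClaimID, CoverageType, Premium, VIN, VehicleID}.
For CoverageType, Premium, VehicleID -> Adjuster we have {CoverageType, Premium, VehicleID}⁺ = {Adjuster, ClaimID, CoverageType, Premium, VehicleID}; {CoverageType, Premium, VehicleID} is not a superkey, so BCNF fails.
But every attribute on its right side ({Adjuster}) is prime, and the same holds for every other non-superkey FD, so 3NF still holds.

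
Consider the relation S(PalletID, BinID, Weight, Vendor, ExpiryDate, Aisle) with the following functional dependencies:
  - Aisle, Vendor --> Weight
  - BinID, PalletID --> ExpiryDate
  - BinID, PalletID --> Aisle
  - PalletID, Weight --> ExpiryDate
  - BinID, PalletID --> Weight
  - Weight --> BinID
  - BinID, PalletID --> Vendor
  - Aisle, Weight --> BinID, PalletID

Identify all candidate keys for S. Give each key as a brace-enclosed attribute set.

{Aisle, Vendor}, {Aisle, Weight}, {BinID, PalletID}, {PalletID, Weight}

{Aisle, Vendor}⁺ = {Aisle, BinID, ExpiryDate, PalletID, Vendor, Weight} — all of the relation — so {Aisle, Vendor} is a candidate key.
{Aisle, Weight}⁺ = {Aisle, BinID, ExpiryDate, PalletID, Vendor, Weight} — all of the relation — so {Aisle, Weight} is a candidate key.
{BinID, PalletID}⁺ = {Aisle, BinID, ExpiryDate, PalletID, Vendor, Weight} — all of the relation — so {BinID, PalletID} is a candidate key.
{PalletID, Weight}⁺ = {Aisle, BinID, ExpiryDate, PalletID, Vendor, Weight} — all of the relation — so {PalletID, Weight} is a candidate key.
These are minimal and exhaustive — every other superkey contains one of them.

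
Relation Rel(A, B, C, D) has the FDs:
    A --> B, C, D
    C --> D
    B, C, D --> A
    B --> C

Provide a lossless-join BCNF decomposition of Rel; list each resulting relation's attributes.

{A, B, C}; {C, D}

Candidate keys of the original relation: {A}, {B}.
{A, B, C, D}: {C} determines {C, D} here but is not a superkey — split on C --> D, giving {C, D} and {A, B, C}.
{C, D} is in BCNF.
{A, B, C} is in BCNF.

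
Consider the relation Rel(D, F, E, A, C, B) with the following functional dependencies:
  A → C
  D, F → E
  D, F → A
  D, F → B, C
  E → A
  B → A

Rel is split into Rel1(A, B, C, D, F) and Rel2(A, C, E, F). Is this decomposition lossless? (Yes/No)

No

Rel1 ∩ Rel2 = {A, C, F}; its closure under F is {A, C, F}.
Rel1 ⊄ {A, C, F} and Rel2 ⊄ {A, C, F}, so the split is lossy.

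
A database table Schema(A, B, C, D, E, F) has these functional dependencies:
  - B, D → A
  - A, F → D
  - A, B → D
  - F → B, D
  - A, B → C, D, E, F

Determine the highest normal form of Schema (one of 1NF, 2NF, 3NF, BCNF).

Candidate keys: {A, B}, {B, D}, {F}. Prime attributes: {A, B, D, F}.
The left-hand side of every FD is a superkey, so BCNF is satisfied.

BCNF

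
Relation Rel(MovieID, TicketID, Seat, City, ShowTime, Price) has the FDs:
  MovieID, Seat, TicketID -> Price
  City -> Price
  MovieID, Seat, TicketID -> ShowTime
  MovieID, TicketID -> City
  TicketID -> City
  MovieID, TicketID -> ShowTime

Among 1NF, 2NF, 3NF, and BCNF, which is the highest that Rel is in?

Candidate key: {MovieID, Seat, TicketID}. Prime attributes: {MovieID, Seat, TicketID}.
City -> Price: {City}⁺ = {City, Price}, which is not all of the attributes, so the left side is not a superkey — BCNF is violated.
City -> Price determines the non-prime attribute {Price} from a non-superkey — 3NF is violated.
Since {TicketID} ⊂ {MovieID, Seat, TicketID} and {TicketID}⁺ ⊇ {City, Price} with {City, Price} non-prime, there is a partial dependency; 2NF fails.

1NF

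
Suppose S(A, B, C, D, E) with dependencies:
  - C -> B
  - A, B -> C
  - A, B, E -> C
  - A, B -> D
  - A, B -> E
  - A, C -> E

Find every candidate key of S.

{A} never appears on the right of any FD, so every key must include it.
{A, B}⁺ = {A, B, C, D, E}, which is every attribute, so {A, B} is a candidate key.
{A, C}⁺ = {A, B, C, D, E}, which is every attribute, so {A, C} is a candidate key.
Any other superkey properly contains one of these, so there are no further candidate keys.

{A, B}, {A, C}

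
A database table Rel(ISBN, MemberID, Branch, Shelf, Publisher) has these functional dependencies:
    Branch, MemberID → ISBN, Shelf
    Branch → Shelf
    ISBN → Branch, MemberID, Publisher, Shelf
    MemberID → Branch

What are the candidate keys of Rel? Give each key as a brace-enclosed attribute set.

Closure of {ISBN} is {Branch, ISBN, MemberID, Publisher, Shelf}, the whole schema; {ISBN} is a candidate key.
Closure of {MemberID} is {Branch, ISBN, MemberID, Publisher, Shelf}, the whole schema; {MemberID} is a candidate key.
Any other superkey properly contains one of these, so there are no further candidate keys.

{ISBN}, {MemberID}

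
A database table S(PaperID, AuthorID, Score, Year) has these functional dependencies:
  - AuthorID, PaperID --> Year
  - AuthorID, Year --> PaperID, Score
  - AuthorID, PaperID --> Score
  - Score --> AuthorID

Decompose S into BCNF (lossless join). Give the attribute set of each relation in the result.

Candidate keys of the original relation: {AuthorID, PaperID}, {AuthorID, Year}, {PaperID, Score}, {Score, Year}.
In {AuthorID, PaperID, Score, Year}, {Score} is not a superkey ({Score}⁺ restricted to this set is {AuthorID, Score}), so split on Score --> AuthorID into {AuthorID, Score} and {PaperID, Score, Year}.
{AuthorID, Score} has no BCNF violation.
{PaperID, Score, Year} has no BCNF violation.

{AuthorID, Score}; {PaperID, Score, Year}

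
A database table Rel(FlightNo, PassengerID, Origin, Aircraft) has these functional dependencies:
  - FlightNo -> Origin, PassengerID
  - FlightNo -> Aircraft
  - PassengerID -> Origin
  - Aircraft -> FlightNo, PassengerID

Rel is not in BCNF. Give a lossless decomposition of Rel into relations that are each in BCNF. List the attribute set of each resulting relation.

{Aircraft, FlightNo, PassengerID}; {Origin, PassengerID}

Candidate keys of the original relation: {Aircraft}, {FlightNo}.
{Aircraft, FlightNo, Origin, PassengerID}: {PassengerID} determines {Origin, PassengerID} here but is not a superkey — split on PassengerID -> Origin, giving {Origin, PassengerID} and {Aircraft, FlightNo, PassengerID}.
{Origin, PassengerID}: every determinant is a superkey — BCNF.
{Aircraft, FlightNo, PassengerID}: every determinant is a superkey — BCNF.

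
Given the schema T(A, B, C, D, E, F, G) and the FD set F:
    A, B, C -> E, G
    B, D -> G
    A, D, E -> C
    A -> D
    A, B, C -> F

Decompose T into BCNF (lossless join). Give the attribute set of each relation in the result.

Candidate keys of the original relation: {A, B, C}, {A, B, E}.
In {A, B, C, D, E, F, G}, {B, D} is not a superkey ({B, D}⁺ restricted to this set is {B, D, G}), so split on B, D -> G into {B, D, G} and {A, B, C, D, E, F}.
{B, D, G}: every determinant is a superkey — BCNF.
In {A, B, C, D, E, F}, {A, D, E} is not a superkey ({A, D, E}⁺ restricted to this set is {A, C, D, E}), so split on A, D, E -> C into {A, C, D, E} and {A, B, D, E, F}.
In {A, C, D, E}, {A} is not a superkey ({A}⁺ restricted to this set is {A, D}), so split on A -> D into {A, D} and {A, C, E}.
{A, D}: every determinant is a superkey — BCNF.
{A, C, E}: every determinant is a superkey — BCNF.
In {A, B, D, E, F}, {A} is not a superkey ({A}⁺ restricted to this set is {A, D}), so split on A -> D into {A, D} and {A, B, E, F}.
{A, D}: every determinant is a superkey — BCNF.
{A, B, E, F}: every determinant is a superkey — BCNF.

{A, B, E, F}; {A, C, E}; {A, D}; {B, D, G}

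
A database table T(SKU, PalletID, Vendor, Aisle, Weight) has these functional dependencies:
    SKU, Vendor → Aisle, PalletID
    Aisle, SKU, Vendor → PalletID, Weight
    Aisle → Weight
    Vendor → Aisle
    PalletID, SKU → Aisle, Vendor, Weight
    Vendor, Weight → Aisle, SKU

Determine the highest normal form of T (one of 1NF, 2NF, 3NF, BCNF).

Candidate keys: {PalletID, SKU}, {Vendor}. Prime attributes: {PalletID, SKU, Vendor}.
Aisle → Weight: {Aisle}⁺ = {Aisle, Weight}, which is not all of the attributes, so the left side is not a superkey — BCNF is violated.
Aisle → Weight has non-prime {Weight} on the right and a non-superkey on the left, so 3NF fails.
Checking every proper subset of each key, none determines a non-prime attribute — 2NF is satisfied.

2NF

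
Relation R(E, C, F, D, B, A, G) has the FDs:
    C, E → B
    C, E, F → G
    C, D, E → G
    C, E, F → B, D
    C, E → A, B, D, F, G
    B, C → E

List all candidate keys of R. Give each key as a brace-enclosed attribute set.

No FD produces {C}, so it must be in every candidate key.
Closure of {B, C} is {A, B, C, D, E, F, G}, the whole schema; {B, C} is a candidate key.
Closure of {C, E} is {A, B, C, D, E, F, G}, the whole schema; {C, E} is a candidate key.
Any other superkey properly contains one of these, so there are no further candidate keys.

{B, C}, {C, E}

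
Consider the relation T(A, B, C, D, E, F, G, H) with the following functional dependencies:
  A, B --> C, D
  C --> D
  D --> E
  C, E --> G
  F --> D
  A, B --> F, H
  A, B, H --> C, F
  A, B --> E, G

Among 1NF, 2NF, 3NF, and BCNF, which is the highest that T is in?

2NF

Candidate key: {A, B}. Prime attributes: {A, B}.
For C --> D we have {C}⁺ = {C, D, E, G}; {C} is not a superkey, so BCNF fails.
Because {D} is non-prime and the left side of C --> D is not a superkey, the relation is not in 3NF.
Checking every proper subset of each key, none determines a non-prime attribute — 2NF is satisfied.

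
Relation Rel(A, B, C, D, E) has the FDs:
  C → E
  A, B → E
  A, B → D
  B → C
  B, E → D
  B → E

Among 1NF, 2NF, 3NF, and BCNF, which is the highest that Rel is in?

1NF

Candidate key: {A, B}. Prime attributes: {A, B}.
C → E: {C}⁺ = {C, E}, which is not all of the attributes, so the left side is not a superkey — BCNF is violated.
C → E has non-prime {E} on the right and a non-superkey on the left, so 3NF fails.
{B} is a proper subset of the key {A, B}, and {B}⁺ contains the non-prime attributes {C, D, E} — a partial dependency, so 2NF is violated.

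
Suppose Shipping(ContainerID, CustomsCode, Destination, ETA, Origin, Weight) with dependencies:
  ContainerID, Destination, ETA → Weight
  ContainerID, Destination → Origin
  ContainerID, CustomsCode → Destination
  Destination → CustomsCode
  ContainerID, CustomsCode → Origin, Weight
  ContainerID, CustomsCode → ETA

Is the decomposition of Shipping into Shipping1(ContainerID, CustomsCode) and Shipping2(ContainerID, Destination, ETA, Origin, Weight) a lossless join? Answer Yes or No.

The shared attributes are {ContainerID} and {ContainerID}⁺ = {ContainerID}.
Shipping1 ⊄ {ContainerID} and Shipping2 ⊄ {ContainerID}, so the split is lossy.

No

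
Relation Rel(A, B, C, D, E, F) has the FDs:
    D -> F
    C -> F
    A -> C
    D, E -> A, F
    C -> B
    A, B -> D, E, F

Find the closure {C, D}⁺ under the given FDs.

{B, C, D, F}

Start with {C, D}.
D -> F applies; add {F} → now {C, D, F}.
C -> B applies; add {B} → now {B, C, D, F}.
No further FD applies.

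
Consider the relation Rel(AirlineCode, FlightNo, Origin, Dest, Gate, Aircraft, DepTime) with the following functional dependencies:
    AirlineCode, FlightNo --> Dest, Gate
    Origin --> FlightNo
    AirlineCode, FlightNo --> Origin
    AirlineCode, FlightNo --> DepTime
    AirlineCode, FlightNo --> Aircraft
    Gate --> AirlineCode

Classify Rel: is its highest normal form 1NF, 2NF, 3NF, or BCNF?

Candidate keys: {AirlineCode, FlightNo}, {AirlineCode, Origin}, {FlightNo, Gate}, {Gate, Origin}. Prime attributes: {AirlineCode, FlightNo, Gate, Origin}.
Origin --> FlightNo: {Origin}⁺ = {FlightNo, Origin}, which is not all of the attributes, so the left side is not a superkey — BCNF is violated.
Since {FlightNo} ⊆ prime attributes and every other non-superkey FD also has a prime right side, the schema is in 3NF.

3NF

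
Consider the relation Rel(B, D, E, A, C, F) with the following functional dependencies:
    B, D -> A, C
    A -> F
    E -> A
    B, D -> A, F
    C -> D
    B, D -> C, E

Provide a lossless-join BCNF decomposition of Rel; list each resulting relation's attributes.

Candidate keys of the original relation: {B, C}, {B, D}.
Within {A, B, C, D, E, F}: {A}⁺ ∩ {A, B, C, D, E, F} = {A, F}, not the whole set, so A -> F violates BCNF; decompose into {A, F} and {A, B, C, D, E}.
{A, F} has no BCNF violation.
Within {A, B, C, D, E}: {E}⁺ ∩ {A, B, C, D, E} = {A, E}, not the whole set, so E -> A violates BCNF; decompose into {A, E} and {B, C, D, E}.
{A, E} has no BCNF violation.
Within {B, C, D, E}: {C}⁺ ∩ {B, C, D, E} = {C, D}, not the whole set, so C -> D violates BCNF; decompose into {C, D} and {B, C, E}.
{C, D} has no BCNF violation.
{B, C, E} has no BCNF violation.

{A, E}; {A, F}; {B, C, E}; {C, D}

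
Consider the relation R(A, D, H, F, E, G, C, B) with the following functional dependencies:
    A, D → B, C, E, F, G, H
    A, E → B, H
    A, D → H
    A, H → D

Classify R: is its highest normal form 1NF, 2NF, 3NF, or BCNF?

BCNF

Candidate keys: {A, D}, {A, E}, {A, H}. Prime attributes: {A, D, E, H}.
Every FD has a superkey on the left, so the relation is in BCNF.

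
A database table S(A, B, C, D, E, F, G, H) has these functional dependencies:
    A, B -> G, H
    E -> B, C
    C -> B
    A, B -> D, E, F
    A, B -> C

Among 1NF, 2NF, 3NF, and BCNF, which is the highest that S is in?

3NF

Candidate keys: {A, B}, {A, C}, {A, E}. Prime attributes: {A, B, C, E}.
For E -> B, C we have {E}⁺ = {B, C, E}; {E} is not a superkey, so BCNF fails.
But every attribute on its right side ({B, C}) is prime, and the same holds for every other non-superkey FD, so 3NF still holds.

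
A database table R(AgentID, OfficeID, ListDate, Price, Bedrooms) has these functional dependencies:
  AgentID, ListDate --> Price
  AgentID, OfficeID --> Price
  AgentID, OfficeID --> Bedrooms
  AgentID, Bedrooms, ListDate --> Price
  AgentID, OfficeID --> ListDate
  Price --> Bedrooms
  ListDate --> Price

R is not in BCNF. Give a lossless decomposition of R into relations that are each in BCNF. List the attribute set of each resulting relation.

Candidate key of the original relation: {AgentID, OfficeID}.
In {AgentID, Bedrooms, ListDate, OfficeID, Price}, {AgentID, ListDate} is not a superkey ({AgentID, ListDate}⁺ restricted to this set is {AgentID, Bedrooms, ListDate, Price}), so split on AgentID, ListDate --> Bedrooms, Price into {AgentID, Bedrooms, ListDate, Price} and {AgentID, ListDate, OfficeID}.
In {AgentID, Bedrooms, ListDate, Price}, {Price} is not a superkey ({Price}⁺ restricted to this set is {Bedrooms, Price}), so split on Price --> Bedrooms into {Bedrooms, Price} and {AgentID, ListDate, Price}.
{Bedrooms, Price} is in BCNF.
In {AgentID, ListDate, Price}, {ListDate} is not a superkey ({ListDate}⁺ restricted to this set is {ListDate, Price}), so split on ListDate --> Price into {ListDate, Price} and {AgentID, ListDate}.
{ListDate, Price} is in BCNF.
{AgentID, ListDate} is in BCNF.
{AgentID, ListDate, OfficeID} is in BCNF.

{AgentID, ListDate, OfficeID}; {Bedrooms, Price}; {ListDate, Price}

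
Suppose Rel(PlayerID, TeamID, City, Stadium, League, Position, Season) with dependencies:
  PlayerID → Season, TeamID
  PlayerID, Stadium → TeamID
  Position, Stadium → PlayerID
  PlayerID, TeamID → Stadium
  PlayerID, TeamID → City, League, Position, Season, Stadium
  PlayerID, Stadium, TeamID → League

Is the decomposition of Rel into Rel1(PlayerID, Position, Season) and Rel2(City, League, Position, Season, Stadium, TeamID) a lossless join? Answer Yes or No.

Common attributes: {Position, Season}; their closure is {Position, Season}.
Rel1 ⊄ {Position, Season} and Rel2 ⊄ {Position, Season}, so the split is lossy.

No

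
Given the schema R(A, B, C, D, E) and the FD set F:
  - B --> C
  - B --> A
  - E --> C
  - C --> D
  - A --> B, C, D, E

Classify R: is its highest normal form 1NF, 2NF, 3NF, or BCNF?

2NF

Candidate keys: {A}, {B}. Prime attributes: {A, B}.
E --> C breaks BCNF: {E}⁺ = {C, D, E}, so {E} is not a superkey.
E --> C determines the non-prime attribute {C} from a non-superkey — 3NF is violated.
Every candidate key is a single attribute, so no partial dependency is possible; 2NF holds.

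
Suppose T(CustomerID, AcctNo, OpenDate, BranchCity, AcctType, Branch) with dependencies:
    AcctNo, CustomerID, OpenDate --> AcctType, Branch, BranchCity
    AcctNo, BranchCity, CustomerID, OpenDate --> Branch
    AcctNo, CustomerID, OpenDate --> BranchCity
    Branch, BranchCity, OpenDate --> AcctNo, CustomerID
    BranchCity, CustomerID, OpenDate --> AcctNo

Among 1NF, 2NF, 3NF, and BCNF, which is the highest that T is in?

BCNF

Candidate keys: {AcctNo, CustomerID, OpenDate}, {Branch, BranchCity, OpenDate}, {BranchCity, CustomerID, OpenDate}. Prime attributes: {AcctNo, Branch, BranchCity, CustomerID, OpenDate}.
Every FD has a superkey on the left, so the relation is in BCNF.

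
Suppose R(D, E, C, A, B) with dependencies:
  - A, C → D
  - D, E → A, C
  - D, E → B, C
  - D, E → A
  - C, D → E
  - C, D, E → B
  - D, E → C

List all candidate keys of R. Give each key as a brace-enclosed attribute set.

{A, C}, {C, D}, {D, E}

{A, C}⁺ = {A, B, C, D, E} — all of the relation — so {A, C} is a candidate key.
{C, D}⁺ = {A, B, C, D, E} — all of the relation — so {C, D} is a candidate key.
{D, E}⁺ = {A, B, C, D, E} — all of the relation — so {D, E} is a candidate key.
Any other superkey properly contains one of these, so there are no further candidate keys.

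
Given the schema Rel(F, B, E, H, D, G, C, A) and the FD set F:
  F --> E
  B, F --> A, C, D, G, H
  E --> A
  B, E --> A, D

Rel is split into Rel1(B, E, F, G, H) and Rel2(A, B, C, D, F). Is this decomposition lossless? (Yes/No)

Common attributes: {B, F}; their closure is {A, B, C, D, E, F, G, H}.
This includes all of Rel1, so the common attributes are a superkey of Rel1 — the join is lossless.

Yes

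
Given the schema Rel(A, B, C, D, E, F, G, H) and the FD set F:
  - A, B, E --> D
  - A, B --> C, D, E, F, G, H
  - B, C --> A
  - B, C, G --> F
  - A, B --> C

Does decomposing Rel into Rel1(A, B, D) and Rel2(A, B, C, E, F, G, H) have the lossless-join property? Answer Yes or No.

Common attributes: {A, B}; their closure is {A, B, C, D, E, F, G, H}.
Rel1 is contained in that closure, so Rel1 ∩ Rel2 --> Rel1 holds and the join is lossless.

Yes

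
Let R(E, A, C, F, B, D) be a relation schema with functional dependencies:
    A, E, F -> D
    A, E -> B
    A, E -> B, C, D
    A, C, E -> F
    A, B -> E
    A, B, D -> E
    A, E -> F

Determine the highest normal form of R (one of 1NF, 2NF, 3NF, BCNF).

Candidate keys: {A, B}, {A, E}. Prime attributes: {A, B, E}.
Each dependency's left side is a superkey — BCNF holds.

BCNF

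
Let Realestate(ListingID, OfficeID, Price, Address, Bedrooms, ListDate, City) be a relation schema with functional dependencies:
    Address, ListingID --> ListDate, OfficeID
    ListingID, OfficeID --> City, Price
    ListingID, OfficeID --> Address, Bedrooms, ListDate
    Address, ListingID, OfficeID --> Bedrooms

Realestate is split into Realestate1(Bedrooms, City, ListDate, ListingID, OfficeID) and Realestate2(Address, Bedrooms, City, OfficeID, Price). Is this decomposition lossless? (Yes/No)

No

Common attributes: {Bedrooms, City, OfficeID}; their closure is {Bedrooms, City, OfficeID}.
Neither Realestate1 nor Realestate2 is contained in that closure, so the decomposition is lossy.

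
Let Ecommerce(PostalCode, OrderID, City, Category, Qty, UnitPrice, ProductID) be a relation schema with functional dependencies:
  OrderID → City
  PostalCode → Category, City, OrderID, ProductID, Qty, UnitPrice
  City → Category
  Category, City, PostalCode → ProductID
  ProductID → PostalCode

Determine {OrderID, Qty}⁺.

Start with {OrderID, Qty}.
OrderID → City applies; add {City} → now {City, OrderID, Qty}.
City → Category applies; add {Category} → now {Category, City, OrderID, Qty}.
No further FD applies.

{Category, City, OrderID, Qty}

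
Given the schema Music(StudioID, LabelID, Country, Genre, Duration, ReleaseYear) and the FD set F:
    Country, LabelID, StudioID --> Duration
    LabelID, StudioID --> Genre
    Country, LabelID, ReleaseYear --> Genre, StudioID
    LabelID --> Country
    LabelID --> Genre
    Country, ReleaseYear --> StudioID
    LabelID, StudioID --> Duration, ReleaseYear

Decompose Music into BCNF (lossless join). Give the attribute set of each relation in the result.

{Country, Genre, LabelID}; {Duration, LabelID, ReleaseYear, StudioID}

Candidate keys of the original relation: {LabelID, ReleaseYear}, {LabelID, StudioID}.
In {Country, Duration, Genre, LabelID, ReleaseYear, StudioID}, {LabelID} is not a superkey ({LabelID}⁺ restricted to this set is {Country, Genre, LabelID}), so split on LabelID --> Country, Genre into {Country, Genre, LabelID} and {Duration, LabelID, ReleaseYear, StudioID}.
{Country, Genre, LabelID} has no BCNF violation.
{Duration, LabelID, ReleaseYear, StudioID} has no BCNF violation.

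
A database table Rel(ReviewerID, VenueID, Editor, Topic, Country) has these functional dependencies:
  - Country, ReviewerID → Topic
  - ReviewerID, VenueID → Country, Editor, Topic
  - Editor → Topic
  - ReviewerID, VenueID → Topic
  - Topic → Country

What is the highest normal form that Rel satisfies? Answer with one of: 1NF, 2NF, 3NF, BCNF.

Candidate key: {ReviewerID, VenueID}. Prime attributes: {ReviewerID, VenueID}.
For Country, ReviewerID → Topic we have {Country, ReviewerID}⁺ = {Country, ReviewerID, Topic}; {Country, ReviewerID} is not a superkey, so BCNF fails.
Because {Topic} is non-prime and the left side of Country, ReviewerID → Topic is not a superkey, the relation is not in 3NF.
No non-prime attribute depends on a proper subset of any candidate key, so 2NF holds.

2NF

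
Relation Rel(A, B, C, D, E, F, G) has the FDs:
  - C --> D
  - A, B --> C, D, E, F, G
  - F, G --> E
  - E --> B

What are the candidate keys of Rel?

{A, B}, {A, E}, {A, F, G}

{A} never appears on the right of any FD, so every key must include it.
{A, B}⁺ = {A, B, C, D, E, F, G} — all of the relation — so {A, B} is a candidate key.
{A, E}⁺ = {A, B, C, D, E, F, G} — all of the relation — so {A, E} is a candidate key.
{A, F, G}⁺ = {A, B, C, D, E, F, G} — all of the relation — so {A, F, G} is a candidate key.
These are minimal and exhaustive — every other superkey contains one of them.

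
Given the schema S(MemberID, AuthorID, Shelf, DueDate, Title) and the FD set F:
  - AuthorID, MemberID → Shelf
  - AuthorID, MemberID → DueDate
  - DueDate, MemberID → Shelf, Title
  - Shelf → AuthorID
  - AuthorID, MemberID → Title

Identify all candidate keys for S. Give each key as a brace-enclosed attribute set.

Attributes never on any right-hand side: {MemberID} — every candidate key must contain it.
{AuthorID, MemberID}⁺ = {AuthorID, DueDate, MemberID, Shelf, Title} — all of the relation — so {AuthorID, MemberID} is a candidate key.
{DueDate, MemberID}⁺ = {AuthorID, DueDate, MemberID, Shelf, Title} — all of the relation — so {DueDate, MemberID} is a candidate key.
{MemberID, Shelf}⁺ = {AuthorID, DueDate, MemberID, Shelf, Title} — all of the relation — so {MemberID, Shelf} is a candidate key.
Any other superkey properly contains one of these, so there are no further candidate keys.

{AuthorID, MemberID}, {DueDate, MemberID}, {MemberID, Shelf}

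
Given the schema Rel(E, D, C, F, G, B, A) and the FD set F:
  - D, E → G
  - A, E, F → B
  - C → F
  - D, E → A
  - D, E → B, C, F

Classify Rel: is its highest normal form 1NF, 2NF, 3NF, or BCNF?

Candidate key: {D, E}. Prime attributes: {D, E}.
A, E, F → B: {A, E, F}⁺ = {A, B, E, F}, which is not all of the attributes, so the left side is not a superkey — BCNF is violated.
Because {B} is non-prime and the left side of A, E, F → B is not a superkey, the relation is not in 3NF.
Checking every proper subset of each key, none determines a non-prime attribute — 2NF is satisfied.

2NF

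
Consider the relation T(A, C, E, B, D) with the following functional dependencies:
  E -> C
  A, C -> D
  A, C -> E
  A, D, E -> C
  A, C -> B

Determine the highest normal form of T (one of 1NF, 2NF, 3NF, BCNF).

3NF

Candidate keys: {A, C}, {A, E}. Prime attributes: {A, C, E}.
For E -> C we have {E}⁺ = {C, E}; {E} is not a superkey, so BCNF fails.
Since {C} ⊆ prime attributes and every other non-superkey FD also has a prime right side, the schema is in 3NF.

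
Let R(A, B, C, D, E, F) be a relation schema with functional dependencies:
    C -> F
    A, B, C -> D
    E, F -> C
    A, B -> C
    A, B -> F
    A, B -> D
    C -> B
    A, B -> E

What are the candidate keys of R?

No FD produces {A}, so it must be in every candidate key.
{A, B}⁺ = {A, B, C, D, E, F}, which is every attribute, so {A, B} is a candidate key.
{A, C}⁺ = {A, B, C, D, E, F}, which is every attribute, so {A, C} is a candidate key.
{A, E, F}⁺ = {A, B, C, D, E, F}, which is every attribute, so {A, E, F} is a candidate key.
No proper subset of any of these is a key, and no other minimal superkey exists.

{A, B}, {A, C}, {A, E, F}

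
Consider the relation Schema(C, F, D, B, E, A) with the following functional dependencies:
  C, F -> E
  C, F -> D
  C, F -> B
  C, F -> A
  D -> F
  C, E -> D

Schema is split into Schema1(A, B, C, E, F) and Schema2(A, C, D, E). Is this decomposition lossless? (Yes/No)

Schema1 ∩ Schema2 = {A, C, E}; its closure under F is {A, B, C, D, E, F}.
Since Schema1 ⊆ {A, B, C, D, E, F}, the intersection is a superkey of Schema1; the decomposition is lossless.

Yes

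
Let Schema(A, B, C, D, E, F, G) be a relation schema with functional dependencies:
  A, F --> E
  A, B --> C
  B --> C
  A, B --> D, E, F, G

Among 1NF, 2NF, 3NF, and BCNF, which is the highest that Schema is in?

Candidate key: {A, B}. Prime attributes: {A, B}.
A, F --> E: {A, F}⁺ = {A, E, F}, which is not all of the attributes, so the left side is not a superkey — BCNF is violated.
Because {E} is non-prime and the left side of A, F --> E is not a superkey, the relation is not in 3NF.
Since {B} ⊂ {A, B} and {B}⁺ ⊇ {C} with {C} non-prime, there is a partial dependency; 2NF fails.

1NF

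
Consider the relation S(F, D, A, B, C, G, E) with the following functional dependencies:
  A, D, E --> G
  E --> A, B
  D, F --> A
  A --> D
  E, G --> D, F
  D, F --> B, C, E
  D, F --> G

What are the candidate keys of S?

Closure of {E} is {A, B, C, D, E, F, G}, the whole schema; {E} is a candidate key.
Closure of {A, F} is {A, B, C, D, E, F, G}, the whole schema; {A, F} is a candidate key.
Closure of {D, F} is {A, B, C, D, E, F, G}, the whole schema; {D, F} is a candidate key.
No proper subset of any of these is a key, and no other minimal superkey exists.

{A, F}, {D, F}, {E}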